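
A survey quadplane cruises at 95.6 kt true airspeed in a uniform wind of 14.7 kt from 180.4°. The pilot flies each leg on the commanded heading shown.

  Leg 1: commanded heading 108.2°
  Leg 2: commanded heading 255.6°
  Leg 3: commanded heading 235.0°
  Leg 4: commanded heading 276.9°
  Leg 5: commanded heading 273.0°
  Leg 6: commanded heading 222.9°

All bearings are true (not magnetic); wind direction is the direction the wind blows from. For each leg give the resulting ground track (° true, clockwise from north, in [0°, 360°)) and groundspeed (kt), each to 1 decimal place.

Leg 1: track=99.5°, groundspeed=92.2 kt
Leg 2: track=264.4°, groundspeed=92.9 kt
Leg 3: track=242.8°, groundspeed=87.9 kt
Leg 4: track=285.4°, groundspeed=98.4 kt
Leg 5: track=281.7°, groundspeed=97.4 kt
Leg 6: track=229.6°, groundspeed=85.3 kt

Leg 1: heading 108.2°; drift -8.7° → track 99.5°, groundspeed 92.2 kt
Leg 2: heading 255.6°; drift +8.8° → track 264.4°, groundspeed 92.9 kt
Leg 3: heading 235.0°; drift +7.8° → track 242.8°, groundspeed 87.9 kt
Leg 4: heading 276.9°; drift +8.5° → track 285.4°, groundspeed 98.4 kt
Leg 5: heading 273.0°; drift +8.7° → track 281.7°, groundspeed 97.4 kt
Leg 6: heading 222.9°; drift +6.7° → track 229.6°, groundspeed 85.3 kt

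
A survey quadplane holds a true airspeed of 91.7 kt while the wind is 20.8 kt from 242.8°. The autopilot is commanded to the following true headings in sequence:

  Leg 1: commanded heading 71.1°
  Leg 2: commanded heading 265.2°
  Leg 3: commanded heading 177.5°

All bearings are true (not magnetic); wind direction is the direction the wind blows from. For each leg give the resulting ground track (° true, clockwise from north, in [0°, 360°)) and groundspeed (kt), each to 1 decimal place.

Leg 1: track=69.6°, groundspeed=112.3 kt
Leg 2: track=271.4°, groundspeed=72.9 kt
Leg 3: track=164.7°, groundspeed=85.1 kt

Leg 1: heading 71.1°; drift -1.5° → track 69.6°, groundspeed 112.3 kt
Leg 2: heading 265.2°; drift +6.2° → track 271.4°, groundspeed 72.9 kt
Leg 3: heading 177.5°; drift -12.8° → track 164.7°, groundspeed 85.1 kt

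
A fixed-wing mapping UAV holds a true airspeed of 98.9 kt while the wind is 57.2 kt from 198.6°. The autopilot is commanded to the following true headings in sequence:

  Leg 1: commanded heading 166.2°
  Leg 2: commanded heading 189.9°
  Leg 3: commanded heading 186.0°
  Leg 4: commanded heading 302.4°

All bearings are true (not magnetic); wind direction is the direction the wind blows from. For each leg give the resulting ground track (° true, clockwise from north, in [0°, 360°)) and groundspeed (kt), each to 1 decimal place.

Leg 1: track=135.0°, groundspeed=59.2 kt
Leg 2: track=178.4°, groundspeed=43.2 kt
Leg 3: track=169.8°, groundspeed=44.8 kt
Leg 4: track=328.7°, groundspeed=125.5 kt

Leg 1: heading 166.2°; drift -31.2° → track 135.0°, groundspeed 59.2 kt
Leg 2: heading 189.9°; drift -11.5° → track 178.4°, groundspeed 43.2 kt
Leg 3: heading 186.0°; drift -16.2° → track 169.8°, groundspeed 44.8 kt
Leg 4: heading 302.4°; drift +26.3° → track 328.7°, groundspeed 125.5 kt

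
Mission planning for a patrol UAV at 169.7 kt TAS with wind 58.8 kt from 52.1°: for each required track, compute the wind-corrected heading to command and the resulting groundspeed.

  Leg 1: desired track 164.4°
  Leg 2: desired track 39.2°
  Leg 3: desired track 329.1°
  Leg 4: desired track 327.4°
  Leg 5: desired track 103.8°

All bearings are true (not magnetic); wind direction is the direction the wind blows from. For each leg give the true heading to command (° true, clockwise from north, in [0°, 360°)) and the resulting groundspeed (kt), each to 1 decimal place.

Leg 1: heading=145.7°, groundspeed=183.1 kt
Leg 2: heading=43.6°, groundspeed=111.9 kt
Leg 3: heading=349.2°, groundspeed=152.2 kt
Leg 4: heading=347.6°, groundspeed=153.8 kt
Leg 5: heading=88.0°, groundspeed=126.9 kt

Leg 1: desired track 164.4°; wind correction -18.7° → command heading 145.7°, groundspeed 183.1 kt
Leg 2: desired track 39.2°; wind correction +4.4° → command heading 43.6°, groundspeed 111.9 kt
Leg 3: desired track 329.1°; wind correction +20.1° → command heading 349.2°, groundspeed 152.2 kt
Leg 4: desired track 327.4°; wind correction +20.2° → command heading 347.6°, groundspeed 153.8 kt
Leg 5: desired track 103.8°; wind correction -15.8° → command heading 88.0°, groundspeed 126.9 kt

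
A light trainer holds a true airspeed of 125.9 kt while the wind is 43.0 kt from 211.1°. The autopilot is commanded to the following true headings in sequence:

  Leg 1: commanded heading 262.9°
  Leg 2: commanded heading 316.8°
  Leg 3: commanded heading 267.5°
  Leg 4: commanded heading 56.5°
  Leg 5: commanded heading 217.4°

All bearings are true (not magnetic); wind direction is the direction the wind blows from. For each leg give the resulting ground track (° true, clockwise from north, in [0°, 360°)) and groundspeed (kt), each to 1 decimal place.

Leg 1: track=281.7°, groundspeed=104.9 kt
Leg 2: track=333.6°, groundspeed=143.6 kt
Leg 3: track=286.8°, groundspeed=108.2 kt
Leg 4: track=50.1°, groundspeed=165.8 kt
Leg 5: track=220.6°, groundspeed=83.3 kt

Leg 1: heading 262.9°; drift +18.8° → track 281.7°, groundspeed 104.9 kt
Leg 2: heading 316.8°; drift +16.8° → track 333.6°, groundspeed 143.6 kt
Leg 3: heading 267.5°; drift +19.3° → track 286.8°, groundspeed 108.2 kt
Leg 4: heading 56.5°; drift -6.4° → track 50.1°, groundspeed 165.8 kt
Leg 5: heading 217.4°; drift +3.2° → track 220.6°, groundspeed 83.3 kt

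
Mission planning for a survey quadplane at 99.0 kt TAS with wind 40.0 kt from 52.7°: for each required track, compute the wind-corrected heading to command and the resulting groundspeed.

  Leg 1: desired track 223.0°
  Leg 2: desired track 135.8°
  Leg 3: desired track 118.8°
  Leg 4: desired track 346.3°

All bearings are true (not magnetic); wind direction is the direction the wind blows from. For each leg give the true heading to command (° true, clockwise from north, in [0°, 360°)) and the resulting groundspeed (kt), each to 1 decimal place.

Leg 1: heading=219.1°, groundspeed=138.2 kt
Leg 2: heading=112.2°, groundspeed=85.9 kt
Leg 3: heading=97.1°, groundspeed=75.8 kt
Leg 4: heading=8.0°, groundspeed=76.0 kt

Leg 1: desired track 223.0°; wind correction -3.9° → command heading 219.1°, groundspeed 138.2 kt
Leg 2: desired track 135.8°; wind correction -23.6° → command heading 112.2°, groundspeed 85.9 kt
Leg 3: desired track 118.8°; wind correction -21.7° → command heading 97.1°, groundspeed 75.8 kt
Leg 4: desired track 346.3°; wind correction +21.7° → command heading 8.0°, groundspeed 76.0 kt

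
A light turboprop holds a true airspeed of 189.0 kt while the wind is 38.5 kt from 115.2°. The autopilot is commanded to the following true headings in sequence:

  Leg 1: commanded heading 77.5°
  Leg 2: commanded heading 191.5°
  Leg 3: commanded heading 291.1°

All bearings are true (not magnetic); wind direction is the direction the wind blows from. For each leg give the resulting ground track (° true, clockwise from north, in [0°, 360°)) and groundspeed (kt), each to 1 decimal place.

Leg 1: heading 77.5°; drift -8.4° → track 69.1°, groundspeed 160.3 kt
Leg 2: heading 191.5°; drift +11.7° → track 203.2°, groundspeed 183.7 kt
Leg 3: heading 291.1°; drift +0.7° → track 291.8°, groundspeed 227.4 kt

Leg 1: track=69.1°, groundspeed=160.3 kt
Leg 2: track=203.2°, groundspeed=183.7 kt
Leg 3: track=291.8°, groundspeed=227.4 kt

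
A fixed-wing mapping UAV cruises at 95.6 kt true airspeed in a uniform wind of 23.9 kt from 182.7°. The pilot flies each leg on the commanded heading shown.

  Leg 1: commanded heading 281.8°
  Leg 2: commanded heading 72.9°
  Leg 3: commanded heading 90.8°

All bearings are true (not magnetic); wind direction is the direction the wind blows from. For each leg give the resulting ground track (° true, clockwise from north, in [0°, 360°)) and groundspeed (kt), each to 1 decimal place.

Leg 1: track=295.2°, groundspeed=102.1 kt
Leg 2: track=60.7°, groundspeed=106.1 kt
Leg 3: track=76.9°, groundspeed=99.3 kt

Leg 1: heading 281.8°; drift +13.4° → track 295.2°, groundspeed 102.1 kt
Leg 2: heading 72.9°; drift -12.2° → track 60.7°, groundspeed 106.1 kt
Leg 3: heading 90.8°; drift -13.9° → track 76.9°, groundspeed 99.3 kt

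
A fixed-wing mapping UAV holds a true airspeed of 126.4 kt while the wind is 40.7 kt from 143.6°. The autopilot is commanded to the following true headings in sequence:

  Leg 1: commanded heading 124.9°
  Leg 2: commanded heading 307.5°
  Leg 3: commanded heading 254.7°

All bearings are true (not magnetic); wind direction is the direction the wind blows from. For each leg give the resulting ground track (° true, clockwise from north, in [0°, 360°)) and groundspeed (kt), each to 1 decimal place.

Leg 1: track=116.5°, groundspeed=88.8 kt
Leg 2: track=311.4°, groundspeed=165.9 kt
Leg 3: track=269.8°, groundspeed=146.1 kt

Leg 1: heading 124.9°; drift -8.4° → track 116.5°, groundspeed 88.8 kt
Leg 2: heading 307.5°; drift +3.9° → track 311.4°, groundspeed 165.9 kt
Leg 3: heading 254.7°; drift +15.1° → track 269.8°, groundspeed 146.1 kt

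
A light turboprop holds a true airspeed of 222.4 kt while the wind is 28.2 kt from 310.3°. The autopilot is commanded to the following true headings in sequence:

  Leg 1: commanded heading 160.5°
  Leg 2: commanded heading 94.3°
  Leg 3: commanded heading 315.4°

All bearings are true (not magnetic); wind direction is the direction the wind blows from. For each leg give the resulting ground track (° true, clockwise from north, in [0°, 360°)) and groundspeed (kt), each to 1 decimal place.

Leg 1: track=157.2°, groundspeed=247.2 kt
Leg 2: track=98.2°, groundspeed=245.8 kt
Leg 3: track=316.1°, groundspeed=194.3 kt

Leg 1: heading 160.5°; drift -3.3° → track 157.2°, groundspeed 247.2 kt
Leg 2: heading 94.3°; drift +3.9° → track 98.2°, groundspeed 245.8 kt
Leg 3: heading 315.4°; drift +0.7° → track 316.1°, groundspeed 194.3 kt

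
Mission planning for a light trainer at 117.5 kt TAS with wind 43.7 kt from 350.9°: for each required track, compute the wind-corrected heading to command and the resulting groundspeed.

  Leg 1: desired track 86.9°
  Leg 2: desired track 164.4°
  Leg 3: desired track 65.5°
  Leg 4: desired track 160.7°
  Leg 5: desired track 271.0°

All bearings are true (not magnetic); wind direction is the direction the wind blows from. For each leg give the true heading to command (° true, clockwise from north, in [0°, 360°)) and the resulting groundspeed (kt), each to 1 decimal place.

Leg 1: heading=65.2°, groundspeed=113.7 kt
Leg 2: heading=162.0°, groundspeed=160.8 kt
Leg 3: heading=44.5°, groundspeed=98.1 kt
Leg 4: heading=156.9°, groundspeed=160.3 kt
Leg 5: heading=292.5°, groundspeed=101.7 kt

Leg 1: desired track 86.9°; wind correction -21.7° → command heading 65.2°, groundspeed 113.7 kt
Leg 2: desired track 164.4°; wind correction -2.4° → command heading 162.0°, groundspeed 160.8 kt
Leg 3: desired track 65.5°; wind correction -21.0° → command heading 44.5°, groundspeed 98.1 kt
Leg 4: desired track 160.7°; wind correction -3.8° → command heading 156.9°, groundspeed 160.3 kt
Leg 5: desired track 271.0°; wind correction +21.5° → command heading 292.5°, groundspeed 101.7 kt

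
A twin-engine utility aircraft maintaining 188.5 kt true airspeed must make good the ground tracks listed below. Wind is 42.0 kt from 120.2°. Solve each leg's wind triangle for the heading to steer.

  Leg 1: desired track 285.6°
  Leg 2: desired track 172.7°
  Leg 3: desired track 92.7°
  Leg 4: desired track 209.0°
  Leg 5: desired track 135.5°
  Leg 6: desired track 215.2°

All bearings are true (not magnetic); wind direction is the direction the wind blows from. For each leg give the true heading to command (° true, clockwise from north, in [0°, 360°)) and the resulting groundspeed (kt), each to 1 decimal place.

Leg 1: desired track 285.6°; wind correction -3.2° → command heading 282.4°, groundspeed 228.8 kt
Leg 2: desired track 172.7°; wind correction -10.2° → command heading 162.5°, groundspeed 160.0 kt
Leg 3: desired track 92.7°; wind correction +5.9° → command heading 98.6°, groundspeed 150.2 kt
Leg 4: desired track 209.0°; wind correction -12.9° → command heading 196.1°, groundspeed 182.9 kt
Leg 5: desired track 135.5°; wind correction -3.4° → command heading 132.1°, groundspeed 147.7 kt
Leg 6: desired track 215.2°; wind correction -12.8° → command heading 202.4°, groundspeed 187.5 kt

Leg 1: heading=282.4°, groundspeed=228.8 kt
Leg 2: heading=162.5°, groundspeed=160.0 kt
Leg 3: heading=98.6°, groundspeed=150.2 kt
Leg 4: heading=196.1°, groundspeed=182.9 kt
Leg 5: heading=132.1°, groundspeed=147.7 kt
Leg 6: heading=202.4°, groundspeed=187.5 kt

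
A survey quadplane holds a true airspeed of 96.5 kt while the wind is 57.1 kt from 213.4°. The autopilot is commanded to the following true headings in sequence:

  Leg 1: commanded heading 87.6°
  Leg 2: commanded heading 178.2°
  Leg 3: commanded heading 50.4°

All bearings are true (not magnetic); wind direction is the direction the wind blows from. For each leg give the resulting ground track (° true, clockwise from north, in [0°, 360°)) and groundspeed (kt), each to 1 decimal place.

Leg 1: track=68.0°, groundspeed=137.9 kt
Leg 2: track=144.8°, groundspeed=59.7 kt
Leg 3: track=44.1°, groundspeed=152.0 kt

Leg 1: heading 87.6°; drift -19.6° → track 68.0°, groundspeed 137.9 kt
Leg 2: heading 178.2°; drift -33.4° → track 144.8°, groundspeed 59.7 kt
Leg 3: heading 50.4°; drift -6.3° → track 44.1°, groundspeed 152.0 kt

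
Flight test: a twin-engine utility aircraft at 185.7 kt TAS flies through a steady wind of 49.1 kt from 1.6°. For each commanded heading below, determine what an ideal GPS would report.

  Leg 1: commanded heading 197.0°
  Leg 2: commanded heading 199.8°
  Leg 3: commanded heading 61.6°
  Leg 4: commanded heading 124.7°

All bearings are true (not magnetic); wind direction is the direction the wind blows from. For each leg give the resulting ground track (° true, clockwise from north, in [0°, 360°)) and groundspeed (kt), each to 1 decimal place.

Leg 1: heading 197.0°; drift -3.2° → track 193.8°, groundspeed 233.4 kt
Leg 2: heading 199.8°; drift -3.8° → track 196.0°, groundspeed 232.8 kt
Leg 3: heading 61.6°; drift +14.8° → track 76.4°, groundspeed 166.7 kt
Leg 4: heading 124.7°; drift +11.0° → track 135.7°, groundspeed 216.5 kt

Leg 1: track=193.8°, groundspeed=233.4 kt
Leg 2: track=196.0°, groundspeed=232.8 kt
Leg 3: track=76.4°, groundspeed=166.7 kt
Leg 4: track=135.7°, groundspeed=216.5 kt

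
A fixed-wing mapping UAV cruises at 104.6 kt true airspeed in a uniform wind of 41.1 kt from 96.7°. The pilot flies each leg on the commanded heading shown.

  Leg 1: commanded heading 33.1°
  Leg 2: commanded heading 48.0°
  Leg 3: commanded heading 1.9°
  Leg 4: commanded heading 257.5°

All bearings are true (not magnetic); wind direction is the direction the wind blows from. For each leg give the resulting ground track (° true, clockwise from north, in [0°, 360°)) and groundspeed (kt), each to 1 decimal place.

Leg 1: heading 33.1°; drift -23.1° → track 10.0°, groundspeed 93.8 kt
Leg 2: heading 48.0°; drift -21.7° → track 26.3°, groundspeed 83.4 kt
Leg 3: heading 1.9°; drift -20.8° → track 341.1°, groundspeed 115.5 kt
Leg 4: heading 257.5°; drift +5.4° → track 262.9°, groundspeed 144.0 kt

Leg 1: track=10.0°, groundspeed=93.8 kt
Leg 2: track=26.3°, groundspeed=83.4 kt
Leg 3: track=341.1°, groundspeed=115.5 kt
Leg 4: track=262.9°, groundspeed=144.0 kt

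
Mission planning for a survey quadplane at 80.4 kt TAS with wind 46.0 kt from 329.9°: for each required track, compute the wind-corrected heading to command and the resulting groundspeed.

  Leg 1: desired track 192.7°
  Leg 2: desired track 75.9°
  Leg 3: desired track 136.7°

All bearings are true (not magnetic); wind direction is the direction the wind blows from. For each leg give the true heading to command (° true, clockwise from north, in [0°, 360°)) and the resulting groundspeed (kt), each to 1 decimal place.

Leg 1: heading=215.6°, groundspeed=107.8 kt
Leg 2: heading=42.5°, groundspeed=79.8 kt
Leg 3: heading=129.2°, groundspeed=124.5 kt

Leg 1: desired track 192.7°; wind correction +22.9° → command heading 215.6°, groundspeed 107.8 kt
Leg 2: desired track 75.9°; wind correction -33.4° → command heading 42.5°, groundspeed 79.8 kt
Leg 3: desired track 136.7°; wind correction -7.5° → command heading 129.2°, groundspeed 124.5 kt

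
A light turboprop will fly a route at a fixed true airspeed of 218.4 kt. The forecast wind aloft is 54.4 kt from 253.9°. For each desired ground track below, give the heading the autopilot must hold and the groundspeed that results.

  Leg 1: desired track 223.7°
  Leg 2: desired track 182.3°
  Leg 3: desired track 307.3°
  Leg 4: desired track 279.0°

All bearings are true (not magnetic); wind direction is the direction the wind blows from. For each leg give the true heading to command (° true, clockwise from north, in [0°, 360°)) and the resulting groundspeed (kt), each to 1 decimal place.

Leg 1: desired track 223.7°; wind correction +7.2° → command heading 230.9°, groundspeed 169.7 kt
Leg 2: desired track 182.3°; wind correction +13.7° → command heading 196.0°, groundspeed 195.0 kt
Leg 3: desired track 307.3°; wind correction -11.5° → command heading 295.8°, groundspeed 181.6 kt
Leg 4: desired track 279.0°; wind correction -6.1° → command heading 272.9°, groundspeed 167.9 kt

Leg 1: heading=230.9°, groundspeed=169.7 kt
Leg 2: heading=196.0°, groundspeed=195.0 kt
Leg 3: heading=295.8°, groundspeed=181.6 kt
Leg 4: heading=272.9°, groundspeed=167.9 kt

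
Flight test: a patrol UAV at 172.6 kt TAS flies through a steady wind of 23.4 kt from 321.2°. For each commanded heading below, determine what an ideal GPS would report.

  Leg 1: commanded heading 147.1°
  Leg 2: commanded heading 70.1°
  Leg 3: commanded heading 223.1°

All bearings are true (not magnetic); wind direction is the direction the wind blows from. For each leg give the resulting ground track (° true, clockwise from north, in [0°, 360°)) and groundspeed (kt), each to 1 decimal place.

Leg 1: heading 147.1°; drift -0.7° → track 146.4°, groundspeed 195.9 kt
Leg 2: heading 70.1°; drift +7.0° → track 77.1°, groundspeed 181.5 kt
Leg 3: heading 223.1°; drift -7.5° → track 215.6°, groundspeed 177.4 kt

Leg 1: track=146.4°, groundspeed=195.9 kt
Leg 2: track=77.1°, groundspeed=181.5 kt
Leg 3: track=215.6°, groundspeed=177.4 kt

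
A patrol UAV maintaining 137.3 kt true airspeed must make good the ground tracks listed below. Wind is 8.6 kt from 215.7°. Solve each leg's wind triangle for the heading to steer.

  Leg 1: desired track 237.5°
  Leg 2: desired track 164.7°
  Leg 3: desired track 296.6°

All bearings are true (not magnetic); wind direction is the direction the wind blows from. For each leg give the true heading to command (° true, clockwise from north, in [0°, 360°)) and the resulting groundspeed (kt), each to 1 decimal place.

Leg 1: heading=236.2°, groundspeed=129.3 kt
Leg 2: heading=167.5°, groundspeed=131.7 kt
Leg 3: heading=293.1°, groundspeed=135.7 kt

Leg 1: desired track 237.5°; wind correction -1.3° → command heading 236.2°, groundspeed 129.3 kt
Leg 2: desired track 164.7°; wind correction +2.8° → command heading 167.5°, groundspeed 131.7 kt
Leg 3: desired track 296.6°; wind correction -3.5° → command heading 293.1°, groundspeed 135.7 kt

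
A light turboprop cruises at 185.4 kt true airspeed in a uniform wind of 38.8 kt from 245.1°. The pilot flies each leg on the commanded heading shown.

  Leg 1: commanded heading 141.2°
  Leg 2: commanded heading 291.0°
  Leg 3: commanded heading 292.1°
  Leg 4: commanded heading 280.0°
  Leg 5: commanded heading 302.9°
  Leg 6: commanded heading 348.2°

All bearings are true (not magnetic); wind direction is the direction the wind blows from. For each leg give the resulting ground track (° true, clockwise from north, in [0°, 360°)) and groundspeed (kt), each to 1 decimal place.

Leg 1: heading 141.2°; drift -10.9° → track 130.3°, groundspeed 198.3 kt
Leg 2: heading 291.0°; drift +10.0° → track 301.0°, groundspeed 160.8 kt
Leg 3: heading 292.1°; drift +10.1° → track 302.2°, groundspeed 161.5 kt
Leg 4: heading 280.0°; drift +8.2° → track 288.2°, groundspeed 155.2 kt
Leg 5: heading 302.9°; drift +11.3° → track 314.2°, groundspeed 168.0 kt
Leg 6: heading 348.2°; drift +11.0° → track 359.2°, groundspeed 197.8 kt

Leg 1: track=130.3°, groundspeed=198.3 kt
Leg 2: track=301.0°, groundspeed=160.8 kt
Leg 3: track=302.2°, groundspeed=161.5 kt
Leg 4: track=288.2°, groundspeed=155.2 kt
Leg 5: track=314.2°, groundspeed=168.0 kt
Leg 6: track=359.2°, groundspeed=197.8 kt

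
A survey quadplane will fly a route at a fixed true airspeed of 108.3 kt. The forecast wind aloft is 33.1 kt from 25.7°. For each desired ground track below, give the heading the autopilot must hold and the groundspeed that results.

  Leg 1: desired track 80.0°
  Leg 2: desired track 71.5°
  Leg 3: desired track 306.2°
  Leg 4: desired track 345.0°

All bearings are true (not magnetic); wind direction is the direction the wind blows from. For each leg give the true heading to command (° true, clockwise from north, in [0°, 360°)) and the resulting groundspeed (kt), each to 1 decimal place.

Leg 1: desired track 80.0°; wind correction -14.4° → command heading 65.6°, groundspeed 85.6 kt
Leg 2: desired track 71.5°; wind correction -12.7° → command heading 58.8°, groundspeed 82.6 kt
Leg 3: desired track 306.2°; wind correction +17.5° → command heading 323.7°, groundspeed 97.3 kt
Leg 4: desired track 345.0°; wind correction +11.5° → command heading 356.5°, groundspeed 81.0 kt

Leg 1: heading=65.6°, groundspeed=85.6 kt
Leg 2: heading=58.8°, groundspeed=82.6 kt
Leg 3: heading=323.7°, groundspeed=97.3 kt
Leg 4: heading=356.5°, groundspeed=81.0 kt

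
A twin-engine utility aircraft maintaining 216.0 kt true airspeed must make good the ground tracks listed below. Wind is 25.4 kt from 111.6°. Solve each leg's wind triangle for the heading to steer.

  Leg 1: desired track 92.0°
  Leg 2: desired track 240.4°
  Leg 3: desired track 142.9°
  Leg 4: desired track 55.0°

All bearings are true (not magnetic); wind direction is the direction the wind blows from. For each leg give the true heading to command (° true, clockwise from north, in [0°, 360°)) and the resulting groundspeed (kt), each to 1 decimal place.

Leg 1: desired track 92.0°; wind correction +2.3° → command heading 94.3°, groundspeed 191.9 kt
Leg 2: desired track 240.4°; wind correction -5.3° → command heading 235.1°, groundspeed 231.0 kt
Leg 3: desired track 142.9°; wind correction -3.5° → command heading 139.4°, groundspeed 193.9 kt
Leg 4: desired track 55.0°; wind correction +5.6° → command heading 60.6°, groundspeed 201.0 kt

Leg 1: heading=94.3°, groundspeed=191.9 kt
Leg 2: heading=235.1°, groundspeed=231.0 kt
Leg 3: heading=139.4°, groundspeed=193.9 kt
Leg 4: heading=60.6°, groundspeed=201.0 kt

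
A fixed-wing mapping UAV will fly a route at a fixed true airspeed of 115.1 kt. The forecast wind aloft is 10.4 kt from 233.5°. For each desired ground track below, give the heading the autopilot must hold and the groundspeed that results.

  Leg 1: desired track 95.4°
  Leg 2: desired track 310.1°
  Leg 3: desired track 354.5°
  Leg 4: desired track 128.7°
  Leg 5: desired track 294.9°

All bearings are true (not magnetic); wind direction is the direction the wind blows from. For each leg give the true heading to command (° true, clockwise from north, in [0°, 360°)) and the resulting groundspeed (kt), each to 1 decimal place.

Leg 1: heading=98.9°, groundspeed=122.6 kt
Leg 2: heading=305.1°, groundspeed=112.2 kt
Leg 3: heading=350.1°, groundspeed=120.1 kt
Leg 4: heading=133.7°, groundspeed=117.3 kt
Leg 5: heading=290.3°, groundspeed=109.8 kt

Leg 1: desired track 95.4°; wind correction +3.5° → command heading 98.9°, groundspeed 122.6 kt
Leg 2: desired track 310.1°; wind correction -5.0° → command heading 305.1°, groundspeed 112.2 kt
Leg 3: desired track 354.5°; wind correction -4.4° → command heading 350.1°, groundspeed 120.1 kt
Leg 4: desired track 128.7°; wind correction +5.0° → command heading 133.7°, groundspeed 117.3 kt
Leg 5: desired track 294.9°; wind correction -4.6° → command heading 290.3°, groundspeed 109.8 kt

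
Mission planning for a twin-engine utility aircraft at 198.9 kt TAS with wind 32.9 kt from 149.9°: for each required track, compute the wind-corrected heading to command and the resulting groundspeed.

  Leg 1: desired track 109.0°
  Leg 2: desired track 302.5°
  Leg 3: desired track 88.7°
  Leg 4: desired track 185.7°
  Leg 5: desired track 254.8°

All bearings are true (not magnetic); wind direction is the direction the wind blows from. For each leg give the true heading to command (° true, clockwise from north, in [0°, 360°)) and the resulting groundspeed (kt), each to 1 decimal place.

Leg 1: desired track 109.0°; wind correction +6.2° → command heading 115.2°, groundspeed 172.9 kt
Leg 2: desired track 302.5°; wind correction -4.4° → command heading 298.1°, groundspeed 227.5 kt
Leg 3: desired track 88.7°; wind correction +8.3° → command heading 97.0°, groundspeed 180.9 kt
Leg 4: desired track 185.7°; wind correction -5.6° → command heading 180.1°, groundspeed 171.3 kt
Leg 5: desired track 254.8°; wind correction -9.2° → command heading 245.6°, groundspeed 204.8 kt

Leg 1: heading=115.2°, groundspeed=172.9 kt
Leg 2: heading=298.1°, groundspeed=227.5 kt
Leg 3: heading=97.0°, groundspeed=180.9 kt
Leg 4: heading=180.1°, groundspeed=171.3 kt
Leg 5: heading=245.6°, groundspeed=204.8 kt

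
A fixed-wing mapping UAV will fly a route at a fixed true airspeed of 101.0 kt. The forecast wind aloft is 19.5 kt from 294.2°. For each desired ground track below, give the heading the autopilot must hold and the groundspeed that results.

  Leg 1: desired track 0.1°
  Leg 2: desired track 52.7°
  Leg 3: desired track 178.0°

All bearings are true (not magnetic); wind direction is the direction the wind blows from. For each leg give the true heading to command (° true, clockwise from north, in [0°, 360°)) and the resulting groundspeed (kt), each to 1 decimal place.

Leg 1: heading=349.9°, groundspeed=91.5 kt
Leg 2: heading=42.9°, groundspeed=108.8 kt
Leg 3: heading=188.0°, groundspeed=108.1 kt

Leg 1: desired track 0.1°; wind correction -10.2° → command heading 349.9°, groundspeed 91.5 kt
Leg 2: desired track 52.7°; wind correction -9.8° → command heading 42.9°, groundspeed 108.8 kt
Leg 3: desired track 178.0°; wind correction +10.0° → command heading 188.0°, groundspeed 108.1 kt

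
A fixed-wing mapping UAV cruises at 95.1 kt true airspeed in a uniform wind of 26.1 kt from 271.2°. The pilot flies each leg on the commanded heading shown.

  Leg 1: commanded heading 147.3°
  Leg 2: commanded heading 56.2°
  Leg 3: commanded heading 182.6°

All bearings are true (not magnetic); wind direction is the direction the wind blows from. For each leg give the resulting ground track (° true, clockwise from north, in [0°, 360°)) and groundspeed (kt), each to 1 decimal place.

Leg 1: track=136.1°, groundspeed=111.8 kt
Leg 2: track=63.5°, groundspeed=117.4 kt
Leg 3: track=167.2°, groundspeed=98.0 kt

Leg 1: heading 147.3°; drift -11.2° → track 136.1°, groundspeed 111.8 kt
Leg 2: heading 56.2°; drift +7.3° → track 63.5°, groundspeed 117.4 kt
Leg 3: heading 182.6°; drift -15.4° → track 167.2°, groundspeed 98.0 kt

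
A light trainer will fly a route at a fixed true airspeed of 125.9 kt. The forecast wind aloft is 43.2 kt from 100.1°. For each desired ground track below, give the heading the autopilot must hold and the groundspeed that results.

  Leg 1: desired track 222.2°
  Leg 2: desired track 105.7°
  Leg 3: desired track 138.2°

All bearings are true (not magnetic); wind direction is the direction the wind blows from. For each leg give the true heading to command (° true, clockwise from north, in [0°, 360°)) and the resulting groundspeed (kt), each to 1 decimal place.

Leg 1: heading=205.3°, groundspeed=143.4 kt
Leg 2: heading=103.8°, groundspeed=82.8 kt
Leg 3: heading=126.0°, groundspeed=89.1 kt

Leg 1: desired track 222.2°; wind correction -16.9° → command heading 205.3°, groundspeed 143.4 kt
Leg 2: desired track 105.7°; wind correction -1.9° → command heading 103.8°, groundspeed 82.8 kt
Leg 3: desired track 138.2°; wind correction -12.2° → command heading 126.0°, groundspeed 89.1 kt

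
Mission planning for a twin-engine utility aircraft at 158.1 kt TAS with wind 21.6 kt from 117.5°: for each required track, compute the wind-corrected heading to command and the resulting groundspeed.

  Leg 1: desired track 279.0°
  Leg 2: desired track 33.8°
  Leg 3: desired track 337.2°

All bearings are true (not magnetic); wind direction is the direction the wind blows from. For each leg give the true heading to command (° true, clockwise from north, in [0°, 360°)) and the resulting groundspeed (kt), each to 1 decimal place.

Leg 1: desired track 279.0°; wind correction -2.5° → command heading 276.5°, groundspeed 178.4 kt
Leg 2: desired track 33.8°; wind correction +7.8° → command heading 41.6°, groundspeed 154.3 kt
Leg 3: desired track 337.2°; wind correction +5.0° → command heading 342.2°, groundspeed 174.1 kt

Leg 1: heading=276.5°, groundspeed=178.4 kt
Leg 2: heading=41.6°, groundspeed=154.3 kt
Leg 3: heading=342.2°, groundspeed=174.1 kt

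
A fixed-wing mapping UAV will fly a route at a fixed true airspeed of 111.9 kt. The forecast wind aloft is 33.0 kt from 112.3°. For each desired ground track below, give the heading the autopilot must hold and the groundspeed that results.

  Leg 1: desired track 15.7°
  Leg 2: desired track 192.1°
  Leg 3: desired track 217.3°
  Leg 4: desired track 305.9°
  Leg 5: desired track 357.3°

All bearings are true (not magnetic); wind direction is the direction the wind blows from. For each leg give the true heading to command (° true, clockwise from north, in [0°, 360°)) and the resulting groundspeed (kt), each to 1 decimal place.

Leg 1: heading=32.7°, groundspeed=110.8 kt
Leg 2: heading=175.2°, groundspeed=101.2 kt
Leg 3: heading=200.7°, groundspeed=115.8 kt
Leg 4: heading=309.9°, groundspeed=143.7 kt
Leg 5: heading=12.8°, groundspeed=121.8 kt

Leg 1: desired track 15.7°; wind correction +17.0° → command heading 32.7°, groundspeed 110.8 kt
Leg 2: desired track 192.1°; wind correction -16.9° → command heading 175.2°, groundspeed 101.2 kt
Leg 3: desired track 217.3°; wind correction -16.6° → command heading 200.7°, groundspeed 115.8 kt
Leg 4: desired track 305.9°; wind correction +4.0° → command heading 309.9°, groundspeed 143.7 kt
Leg 5: desired track 357.3°; wind correction +15.5° → command heading 12.8°, groundspeed 121.8 kt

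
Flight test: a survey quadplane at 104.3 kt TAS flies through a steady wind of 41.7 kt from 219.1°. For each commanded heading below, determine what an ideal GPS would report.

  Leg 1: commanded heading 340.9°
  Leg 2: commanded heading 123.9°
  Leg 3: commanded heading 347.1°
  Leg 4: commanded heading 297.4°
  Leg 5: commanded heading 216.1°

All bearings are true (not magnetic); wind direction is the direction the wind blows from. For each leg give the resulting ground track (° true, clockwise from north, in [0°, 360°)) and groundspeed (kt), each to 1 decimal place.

Leg 1: track=356.6°, groundspeed=131.2 kt
Leg 2: track=102.9°, groundspeed=115.8 kt
Leg 3: track=1.3°, groundspeed=134.1 kt
Leg 4: track=320.5°, groundspeed=104.2 kt
Leg 5: track=214.1°, groundspeed=62.7 kt

Leg 1: heading 340.9°; drift +15.7° → track 356.6°, groundspeed 131.2 kt
Leg 2: heading 123.9°; drift -21.0° → track 102.9°, groundspeed 115.8 kt
Leg 3: heading 347.1°; drift +14.2° → track 1.3°, groundspeed 134.1 kt
Leg 4: heading 297.4°; drift +23.1° → track 320.5°, groundspeed 104.2 kt
Leg 5: heading 216.1°; drift -2.0° → track 214.1°, groundspeed 62.7 kt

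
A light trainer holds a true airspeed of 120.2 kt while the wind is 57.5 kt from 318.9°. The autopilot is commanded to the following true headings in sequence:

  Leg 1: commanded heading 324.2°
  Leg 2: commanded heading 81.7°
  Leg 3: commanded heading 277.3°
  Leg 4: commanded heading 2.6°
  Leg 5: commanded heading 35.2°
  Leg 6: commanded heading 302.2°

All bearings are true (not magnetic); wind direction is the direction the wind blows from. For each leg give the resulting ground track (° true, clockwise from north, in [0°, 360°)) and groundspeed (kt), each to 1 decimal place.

Leg 1: heading 324.2°; drift +4.8° → track 329.0°, groundspeed 63.2 kt
Leg 2: heading 81.7°; drift +17.7° → track 99.4°, groundspeed 158.9 kt
Leg 3: heading 277.3°; drift -26.3° → track 251.0°, groundspeed 86.1 kt
Leg 4: heading 2.6°; drift +26.8° → track 29.4°, groundspeed 88.1 kt
Leg 5: heading 35.2°; drift +27.7° → track 62.9°, groundspeed 120.3 kt
Leg 6: heading 302.2°; drift -14.2° → track 288.0°, groundspeed 67.2 kt

Leg 1: track=329.0°, groundspeed=63.2 kt
Leg 2: track=99.4°, groundspeed=158.9 kt
Leg 3: track=251.0°, groundspeed=86.1 kt
Leg 4: track=29.4°, groundspeed=88.1 kt
Leg 5: track=62.9°, groundspeed=120.3 kt
Leg 6: track=288.0°, groundspeed=67.2 kt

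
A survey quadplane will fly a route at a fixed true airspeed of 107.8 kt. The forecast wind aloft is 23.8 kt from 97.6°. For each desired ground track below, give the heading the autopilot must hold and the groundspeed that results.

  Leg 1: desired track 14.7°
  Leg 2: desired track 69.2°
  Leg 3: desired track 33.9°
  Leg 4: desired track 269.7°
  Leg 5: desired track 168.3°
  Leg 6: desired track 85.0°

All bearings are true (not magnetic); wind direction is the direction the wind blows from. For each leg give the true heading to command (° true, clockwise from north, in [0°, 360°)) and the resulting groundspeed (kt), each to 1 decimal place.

Leg 1: heading=27.4°, groundspeed=102.2 kt
Leg 2: heading=75.2°, groundspeed=86.3 kt
Leg 3: heading=45.3°, groundspeed=95.1 kt
Leg 4: heading=268.0°, groundspeed=131.3 kt
Leg 5: heading=156.3°, groundspeed=97.6 kt
Leg 6: heading=87.8°, groundspeed=84.4 kt

Leg 1: desired track 14.7°; wind correction +12.7° → command heading 27.4°, groundspeed 102.2 kt
Leg 2: desired track 69.2°; wind correction +6.0° → command heading 75.2°, groundspeed 86.3 kt
Leg 3: desired track 33.9°; wind correction +11.4° → command heading 45.3°, groundspeed 95.1 kt
Leg 4: desired track 269.7°; wind correction -1.7° → command heading 268.0°, groundspeed 131.3 kt
Leg 5: desired track 168.3°; wind correction -12.0° → command heading 156.3°, groundspeed 97.6 kt
Leg 6: desired track 85.0°; wind correction +2.8° → command heading 87.8°, groundspeed 84.4 kt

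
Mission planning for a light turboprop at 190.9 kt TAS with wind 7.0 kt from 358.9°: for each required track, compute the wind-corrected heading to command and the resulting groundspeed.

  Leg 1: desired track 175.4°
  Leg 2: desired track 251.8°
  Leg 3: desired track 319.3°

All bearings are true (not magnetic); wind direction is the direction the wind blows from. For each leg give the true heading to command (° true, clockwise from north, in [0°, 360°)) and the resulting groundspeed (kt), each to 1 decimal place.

Leg 1: heading=175.3°, groundspeed=197.9 kt
Leg 2: heading=253.8°, groundspeed=192.8 kt
Leg 3: heading=320.6°, groundspeed=185.5 kt

Leg 1: desired track 175.4°; wind correction -0.1° → command heading 175.3°, groundspeed 197.9 kt
Leg 2: desired track 251.8°; wind correction +2.0° → command heading 253.8°, groundspeed 192.8 kt
Leg 3: desired track 319.3°; wind correction +1.3° → command heading 320.6°, groundspeed 185.5 kt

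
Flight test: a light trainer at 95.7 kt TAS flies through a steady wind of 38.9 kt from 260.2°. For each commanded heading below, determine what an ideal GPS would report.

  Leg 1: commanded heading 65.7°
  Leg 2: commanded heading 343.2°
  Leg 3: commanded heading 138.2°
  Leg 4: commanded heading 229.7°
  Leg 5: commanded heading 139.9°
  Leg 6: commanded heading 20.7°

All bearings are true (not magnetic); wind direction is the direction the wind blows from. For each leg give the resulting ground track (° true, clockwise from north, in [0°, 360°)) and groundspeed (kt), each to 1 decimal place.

Leg 1: track=69.9°, groundspeed=133.7 kt
Leg 2: track=6.2°, groundspeed=98.8 kt
Leg 3: track=122.4°, groundspeed=120.9 kt
Leg 4: track=212.1°, groundspeed=65.2 kt
Leg 5: track=123.7°, groundspeed=120.1 kt
Leg 6: track=36.9°, groundspeed=120.2 kt

Leg 1: heading 65.7°; drift +4.2° → track 69.9°, groundspeed 133.7 kt
Leg 2: heading 343.2°; drift +23.0° → track 6.2°, groundspeed 98.8 kt
Leg 3: heading 138.2°; drift -15.8° → track 122.4°, groundspeed 120.9 kt
Leg 4: heading 229.7°; drift -17.6° → track 212.1°, groundspeed 65.2 kt
Leg 5: heading 139.9°; drift -16.2° → track 123.7°, groundspeed 120.1 kt
Leg 6: heading 20.7°; drift +16.2° → track 36.9°, groundspeed 120.2 kt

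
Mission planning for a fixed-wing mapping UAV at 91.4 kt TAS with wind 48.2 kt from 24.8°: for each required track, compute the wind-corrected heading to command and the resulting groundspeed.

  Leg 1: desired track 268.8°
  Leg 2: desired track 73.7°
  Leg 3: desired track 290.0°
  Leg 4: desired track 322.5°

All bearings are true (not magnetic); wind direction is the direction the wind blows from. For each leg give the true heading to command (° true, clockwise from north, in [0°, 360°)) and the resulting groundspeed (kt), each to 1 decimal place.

Leg 1: heading=297.1°, groundspeed=101.6 kt
Leg 2: heading=50.3°, groundspeed=52.2 kt
Leg 3: heading=321.7°, groundspeed=81.8 kt
Leg 4: heading=350.3°, groundspeed=58.4 kt

Leg 1: desired track 268.8°; wind correction +28.3° → command heading 297.1°, groundspeed 101.6 kt
Leg 2: desired track 73.7°; wind correction -23.4° → command heading 50.3°, groundspeed 52.2 kt
Leg 3: desired track 290.0°; wind correction +31.7° → command heading 321.7°, groundspeed 81.8 kt
Leg 4: desired track 322.5°; wind correction +27.8° → command heading 350.3°, groundspeed 58.4 kt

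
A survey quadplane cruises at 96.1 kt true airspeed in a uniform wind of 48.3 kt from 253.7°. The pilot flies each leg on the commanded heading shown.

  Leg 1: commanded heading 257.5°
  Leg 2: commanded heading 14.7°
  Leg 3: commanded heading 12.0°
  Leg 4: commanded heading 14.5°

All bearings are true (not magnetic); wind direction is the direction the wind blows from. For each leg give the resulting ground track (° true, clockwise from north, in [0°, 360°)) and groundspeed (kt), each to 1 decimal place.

Leg 1: track=261.3°, groundspeed=48.0 kt
Leg 2: track=33.6°, groundspeed=127.9 kt
Leg 3: track=31.7°, groundspeed=126.4 kt
Leg 4: track=33.4°, groundspeed=127.8 kt

Leg 1: heading 257.5°; drift +3.8° → track 261.3°, groundspeed 48.0 kt
Leg 2: heading 14.7°; drift +18.9° → track 33.6°, groundspeed 127.9 kt
Leg 3: heading 12.0°; drift +19.7° → track 31.7°, groundspeed 126.4 kt
Leg 4: heading 14.5°; drift +18.9° → track 33.4°, groundspeed 127.8 kt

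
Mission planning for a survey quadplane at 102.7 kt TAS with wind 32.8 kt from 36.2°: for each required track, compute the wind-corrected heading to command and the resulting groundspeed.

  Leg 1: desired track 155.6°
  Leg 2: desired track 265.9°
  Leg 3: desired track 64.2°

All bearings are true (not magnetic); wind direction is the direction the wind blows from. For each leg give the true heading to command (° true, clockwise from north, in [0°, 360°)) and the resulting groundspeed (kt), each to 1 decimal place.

Leg 1: heading=139.4°, groundspeed=114.7 kt
Leg 2: heading=280.0°, groundspeed=120.8 kt
Leg 3: heading=55.6°, groundspeed=72.6 kt

Leg 1: desired track 155.6°; wind correction -16.2° → command heading 139.4°, groundspeed 114.7 kt
Leg 2: desired track 265.9°; wind correction +14.1° → command heading 280.0°, groundspeed 120.8 kt
Leg 3: desired track 64.2°; wind correction -8.6° → command heading 55.6°, groundspeed 72.6 kt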